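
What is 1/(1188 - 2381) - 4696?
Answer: -5602329/1193 ≈ -4696.0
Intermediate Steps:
1/(1188 - 2381) - 4696 = 1/(-1193) - 4696 = -1/1193 - 4696 = -5602329/1193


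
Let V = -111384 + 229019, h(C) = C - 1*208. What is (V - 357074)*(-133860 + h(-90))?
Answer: 32122657362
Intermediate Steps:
h(C) = -208 + C (h(C) = C - 208 = -208 + C)
V = 117635
(V - 357074)*(-133860 + h(-90)) = (117635 - 357074)*(-133860 + (-208 - 90)) = -239439*(-133860 - 298) = -239439*(-134158) = 32122657362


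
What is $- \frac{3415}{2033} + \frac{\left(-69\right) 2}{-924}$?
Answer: $- \frac{479151}{313082} \approx -1.5304$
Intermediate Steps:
$- \frac{3415}{2033} + \frac{\left(-69\right) 2}{-924} = \left(-3415\right) \frac{1}{2033} - - \frac{23}{154} = - \frac{3415}{2033} + \frac{23}{154} = - \frac{479151}{313082}$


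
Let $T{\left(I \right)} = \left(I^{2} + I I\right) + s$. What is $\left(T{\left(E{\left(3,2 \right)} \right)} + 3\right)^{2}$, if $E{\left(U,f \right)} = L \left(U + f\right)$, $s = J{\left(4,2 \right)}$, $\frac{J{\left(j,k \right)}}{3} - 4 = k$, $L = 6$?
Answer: $3316041$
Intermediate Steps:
$J{\left(j,k \right)} = 12 + 3 k$
$s = 18$ ($s = 12 + 3 \cdot 2 = 12 + 6 = 18$)
$E{\left(U,f \right)} = 6 U + 6 f$ ($E{\left(U,f \right)} = 6 \left(U + f\right) = 6 U + 6 f$)
$T{\left(I \right)} = 18 + 2 I^{2}$ ($T{\left(I \right)} = \left(I^{2} + I I\right) + 18 = \left(I^{2} + I^{2}\right) + 18 = 2 I^{2} + 18 = 18 + 2 I^{2}$)
$\left(T{\left(E{\left(3,2 \right)} \right)} + 3\right)^{2} = \left(\left(18 + 2 \left(6 \cdot 3 + 6 \cdot 2\right)^{2}\right) + 3\right)^{2} = \left(\left(18 + 2 \left(18 + 12\right)^{2}\right) + 3\right)^{2} = \left(\left(18 + 2 \cdot 30^{2}\right) + 3\right)^{2} = \left(\left(18 + 2 \cdot 900\right) + 3\right)^{2} = \left(\left(18 + 1800\right) + 3\right)^{2} = \left(1818 + 3\right)^{2} = 1821^{2} = 3316041$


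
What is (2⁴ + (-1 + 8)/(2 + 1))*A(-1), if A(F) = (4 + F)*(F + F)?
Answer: -110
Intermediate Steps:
A(F) = 2*F*(4 + F) (A(F) = (4 + F)*(2*F) = 2*F*(4 + F))
(2⁴ + (-1 + 8)/(2 + 1))*A(-1) = (2⁴ + (-1 + 8)/(2 + 1))*(2*(-1)*(4 - 1)) = (16 + 7/3)*(2*(-1)*3) = (16 + 7*(⅓))*(-6) = (16 + 7/3)*(-6) = (55/3)*(-6) = -110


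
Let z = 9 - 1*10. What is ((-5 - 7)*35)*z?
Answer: 420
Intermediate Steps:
z = -1 (z = 9 - 10 = -1)
((-5 - 7)*35)*z = ((-5 - 7)*35)*(-1) = -12*35*(-1) = -420*(-1) = 420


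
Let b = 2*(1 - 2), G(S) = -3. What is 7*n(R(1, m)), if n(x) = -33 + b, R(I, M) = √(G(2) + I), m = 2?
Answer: -245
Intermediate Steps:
b = -2 (b = 2*(-1) = -2)
R(I, M) = √(-3 + I)
n(x) = -35 (n(x) = -33 - 2 = -35)
7*n(R(1, m)) = 7*(-35) = -245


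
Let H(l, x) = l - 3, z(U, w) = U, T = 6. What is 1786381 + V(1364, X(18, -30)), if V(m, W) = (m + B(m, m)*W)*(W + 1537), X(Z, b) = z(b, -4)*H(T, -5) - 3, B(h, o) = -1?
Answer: 3890289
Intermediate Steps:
H(l, x) = -3 + l
X(Z, b) = -3 + 3*b (X(Z, b) = b*(-3 + 6) - 3 = b*3 - 3 = 3*b - 3 = -3 + 3*b)
V(m, W) = (1537 + W)*(m - W) (V(m, W) = (m - W)*(W + 1537) = (m - W)*(1537 + W) = (1537 + W)*(m - W))
1786381 + V(1364, X(18, -30)) = 1786381 + (-(-3 + 3*(-30))**2 - 1537*(-3 + 3*(-30)) + 1537*1364 + (-3 + 3*(-30))*1364) = 1786381 + (-(-3 - 90)**2 - 1537*(-3 - 90) + 2096468 + (-3 - 90)*1364) = 1786381 + (-1*(-93)**2 - 1537*(-93) + 2096468 - 93*1364) = 1786381 + (-1*8649 + 142941 + 2096468 - 126852) = 1786381 + (-8649 + 142941 + 2096468 - 126852) = 1786381 + 2103908 = 3890289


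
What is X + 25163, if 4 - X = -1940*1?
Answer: 27107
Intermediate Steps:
X = 1944 (X = 4 - (-1940) = 4 - 1*(-1940) = 4 + 1940 = 1944)
X + 25163 = 1944 + 25163 = 27107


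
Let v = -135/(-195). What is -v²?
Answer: -81/169 ≈ -0.47929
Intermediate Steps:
v = 9/13 (v = -135*(-1/195) = 9/13 ≈ 0.69231)
-v² = -(9/13)² = -1*81/169 = -81/169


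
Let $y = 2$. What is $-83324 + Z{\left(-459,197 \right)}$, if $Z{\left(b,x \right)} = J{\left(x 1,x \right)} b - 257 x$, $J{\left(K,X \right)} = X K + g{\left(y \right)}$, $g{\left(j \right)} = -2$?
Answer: $-17946366$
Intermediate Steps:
$J{\left(K,X \right)} = -2 + K X$ ($J{\left(K,X \right)} = X K - 2 = K X - 2 = -2 + K X$)
$Z{\left(b,x \right)} = - 257 x + b \left(-2 + x^{2}\right)$ ($Z{\left(b,x \right)} = \left(-2 + x 1 x\right) b - 257 x = \left(-2 + x x\right) b - 257 x = \left(-2 + x^{2}\right) b - 257 x = b \left(-2 + x^{2}\right) - 257 x = - 257 x + b \left(-2 + x^{2}\right)$)
$-83324 + Z{\left(-459,197 \right)} = -83324 - \left(50629 + 459 \left(-2 + 197^{2}\right)\right) = -83324 - \left(50629 + 459 \left(-2 + 38809\right)\right) = -83324 - 17863042 = -17946366$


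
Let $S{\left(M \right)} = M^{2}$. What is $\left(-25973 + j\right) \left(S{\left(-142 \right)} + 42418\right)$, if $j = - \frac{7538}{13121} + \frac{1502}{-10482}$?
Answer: $- \frac{111780140458195924}{68767161} \approx -1.6255 \cdot 10^{9}$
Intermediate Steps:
$j = - \frac{49360529}{68767161}$ ($j = \left(-7538\right) \frac{1}{13121} + 1502 \left(- \frac{1}{10482}\right) = - \frac{7538}{13121} - \frac{751}{5241} = - \frac{49360529}{68767161} \approx -0.71779$)
$\left(-25973 + j\right) \left(S{\left(-142 \right)} + 42418\right) = \left(-25973 - \frac{49360529}{68767161}\right) \left(\left(-142\right)^{2} + 42418\right) = - \frac{1786138833182 \left(20164 + 42418\right)}{68767161} = \left(- \frac{1786138833182}{68767161}\right) 62582 = - \frac{111780140458195924}{68767161}$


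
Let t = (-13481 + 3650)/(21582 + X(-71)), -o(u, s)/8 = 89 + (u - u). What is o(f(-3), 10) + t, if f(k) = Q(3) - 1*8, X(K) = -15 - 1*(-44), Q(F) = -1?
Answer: -15396863/21611 ≈ -712.46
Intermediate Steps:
X(K) = 29 (X(K) = -15 + 44 = 29)
f(k) = -9 (f(k) = -1 - 1*8 = -1 - 8 = -9)
o(u, s) = -712 (o(u, s) = -8*(89 + (u - u)) = -8*(89 + 0) = -8*89 = -712)
t = -9831/21611 (t = (-13481 + 3650)/(21582 + 29) = -9831/21611 ≈ -0.45491)
o(f(-3), 10) + t = -712 - 9831/21611 = -15396863/21611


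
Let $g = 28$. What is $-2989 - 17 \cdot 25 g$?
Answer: $-14889$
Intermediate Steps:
$-2989 - 17 \cdot 25 g = -2989 - 17 \cdot 25 \cdot 28 = -2989 - 425 \cdot 28 = -2989 - 11900 = -14889$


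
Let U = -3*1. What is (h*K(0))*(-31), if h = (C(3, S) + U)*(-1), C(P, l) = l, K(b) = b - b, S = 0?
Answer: 0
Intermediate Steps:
K(b) = 0
U = -3
h = 3 (h = (0 - 3)*(-1) = -3*(-1) = 3)
(h*K(0))*(-31) = (3*0)*(-31) = 0*(-31) = 0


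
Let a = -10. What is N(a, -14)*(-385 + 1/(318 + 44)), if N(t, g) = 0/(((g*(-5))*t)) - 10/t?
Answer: -139369/362 ≈ -385.00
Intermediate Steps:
N(t, g) = -10/t (N(t, g) = 0/(((-5*g)*t)) - 10/t = 0/((-5*g*t)) - 10/t = 0*(-1/(5*g*t)) - 10/t = 0 - 10/t = -10/t)
N(a, -14)*(-385 + 1/(318 + 44)) = (-10/(-10))*(-385 + 1/(318 + 44)) = (-10*(-⅒))*(-385 + 1/362) = 1*(-385 + 1/362) = 1*(-139369/362) = -139369/362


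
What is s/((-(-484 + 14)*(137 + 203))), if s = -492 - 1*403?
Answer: -179/31960 ≈ -0.0056008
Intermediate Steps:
s = -895 (s = -492 - 403 = -895)
s/((-(-484 + 14)*(137 + 203))) = -895*(-1/((-484 + 14)*(137 + 203))) = -895/((-(-470)*340)) = -895/((-1*(-159800))) = -895/159800 = -895*1/159800 = -179/31960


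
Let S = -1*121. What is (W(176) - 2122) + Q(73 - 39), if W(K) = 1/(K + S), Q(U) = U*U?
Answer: -53129/55 ≈ -965.98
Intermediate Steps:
Q(U) = U**2
S = -121
W(K) = 1/(-121 + K) (W(K) = 1/(K - 121) = 1/(-121 + K))
(W(176) - 2122) + Q(73 - 39) = (1/(-121 + 176) - 2122) + (73 - 39)**2 = (1/55 - 2122) + 34**2 = (1/55 - 2122) + 1156 = -116709/55 + 1156 = -53129/55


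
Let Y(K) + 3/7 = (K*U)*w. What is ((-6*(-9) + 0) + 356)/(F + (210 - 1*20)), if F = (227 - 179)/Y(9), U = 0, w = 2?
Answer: 205/39 ≈ 5.2564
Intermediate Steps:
Y(K) = -3/7 (Y(K) = -3/7 + (K*0)*2 = -3/7 + 0*2 = -3/7 + 0 = -3/7)
F = -112 (F = (227 - 179)/(-3/7) = 48*(-7/3) = -112)
((-6*(-9) + 0) + 356)/(F + (210 - 1*20)) = ((-6*(-9) + 0) + 356)/(-112 + (210 - 1*20)) = ((54 + 0) + 356)/(-112 + (210 - 20)) = (54 + 356)/(-112 + 190) = 410/78 = 410*(1/78) = 205/39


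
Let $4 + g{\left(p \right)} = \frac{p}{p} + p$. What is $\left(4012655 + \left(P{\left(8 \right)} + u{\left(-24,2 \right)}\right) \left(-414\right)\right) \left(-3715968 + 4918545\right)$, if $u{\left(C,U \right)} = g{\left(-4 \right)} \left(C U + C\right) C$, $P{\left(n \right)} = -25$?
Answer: $10860171040173$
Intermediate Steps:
$g{\left(p \right)} = -3 + p$ ($g{\left(p \right)} = -4 + \left(\frac{p}{p} + p\right) = -4 + \left(1 + p\right) = -3 + p$)
$u{\left(C,U \right)} = C \left(- 7 C - 7 C U\right)$ ($u{\left(C,U \right)} = \left(-3 - 4\right) \left(C U + C\right) C = - 7 \left(C + C U\right) C = \left(- 7 C - 7 C U\right) C = C \left(- 7 C - 7 C U\right)$)
$\left(4012655 + \left(P{\left(8 \right)} + u{\left(-24,2 \right)}\right) \left(-414\right)\right) \left(-3715968 + 4918545\right) = \left(4012655 + \left(-25 + 7 \left(-24\right)^{2} \left(-1 - 2\right)\right) \left(-414\right)\right) \left(-3715968 + 4918545\right) = \left(4012655 + \left(-25 + 7 \cdot 576 \left(-1 - 2\right)\right) \left(-414\right)\right) 1202577 = \left(4012655 + \left(-25 + 7 \cdot 576 \left(-3\right)\right) \left(-414\right)\right) 1202577 = \left(4012655 + \left(-25 - 12096\right) \left(-414\right)\right) 1202577 = \left(4012655 - -5018094\right) 1202577 = \left(4012655 + 5018094\right) 1202577 = 9030749 \cdot 1202577 = 10860171040173$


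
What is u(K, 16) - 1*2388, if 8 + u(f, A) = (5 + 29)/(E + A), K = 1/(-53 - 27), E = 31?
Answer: -112578/47 ≈ -2395.3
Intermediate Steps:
K = -1/80 (K = 1/(-80) = -1/80 ≈ -0.012500)
u(f, A) = -8 + 34/(31 + A) (u(f, A) = -8 + (5 + 29)/(31 + A) = -8 + 34/(31 + A))
u(K, 16) - 1*2388 = 2*(-107 - 4*16)/(31 + 16) - 1*2388 = 2*(-107 - 64)/47 - 2388 = 2*(1/47)*(-171) - 2388 = -342/47 - 2388 = -112578/47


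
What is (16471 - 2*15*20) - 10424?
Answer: 5447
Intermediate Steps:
(16471 - 2*15*20) - 10424 = (16471 - 30*20) - 10424 = (16471 - 600) - 10424 = 15871 - 10424 = 5447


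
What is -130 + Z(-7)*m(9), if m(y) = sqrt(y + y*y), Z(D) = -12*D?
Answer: -130 + 252*sqrt(10) ≈ 666.89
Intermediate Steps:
m(y) = sqrt(y + y**2)
-130 + Z(-7)*m(9) = -130 + (-12*(-7))*sqrt(9*(1 + 9)) = -130 + 84*sqrt(9*10) = -130 + 84*sqrt(90) = -130 + 84*(3*sqrt(10)) = -130 + 252*sqrt(10)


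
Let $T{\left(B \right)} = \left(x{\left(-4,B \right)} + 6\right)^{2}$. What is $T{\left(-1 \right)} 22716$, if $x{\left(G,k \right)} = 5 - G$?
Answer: $5111100$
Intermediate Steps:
$T{\left(B \right)} = 225$ ($T{\left(B \right)} = \left(\left(5 - -4\right) + 6\right)^{2} = \left(\left(5 + 4\right) + 6\right)^{2} = \left(9 + 6\right)^{2} = 15^{2} = 225$)
$T{\left(-1 \right)} 22716 = 225 \cdot 22716 = 5111100$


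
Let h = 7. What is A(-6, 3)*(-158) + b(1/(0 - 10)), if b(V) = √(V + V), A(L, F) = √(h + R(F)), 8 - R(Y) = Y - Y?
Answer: -158*√15 + I*√5/5 ≈ -611.93 + 0.44721*I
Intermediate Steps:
R(Y) = 8 (R(Y) = 8 - (Y - Y) = 8 - 1*0 = 8 + 0 = 8)
A(L, F) = √15 (A(L, F) = √(7 + 8) = √15)
b(V) = √2*√V (b(V) = √(2*V) = √2*√V)
A(-6, 3)*(-158) + b(1/(0 - 10)) = √15*(-158) + √2*√(1/(0 - 10)) = -158*√15 + √2*√(1/(-10)) = -158*√15 + √2*√(-⅒) = -158*√15 + √2*(I*√10/10) = -158*√15 + I*√5/5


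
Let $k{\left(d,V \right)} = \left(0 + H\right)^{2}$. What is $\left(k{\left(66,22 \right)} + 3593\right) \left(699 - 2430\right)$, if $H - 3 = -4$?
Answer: $-6221214$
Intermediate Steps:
$H = -1$ ($H = 3 - 4 = -1$)
$k{\left(d,V \right)} = 1$ ($k{\left(d,V \right)} = \left(0 - 1\right)^{2} = \left(-1\right)^{2} = 1$)
$\left(k{\left(66,22 \right)} + 3593\right) \left(699 - 2430\right) = \left(1 + 3593\right) \left(699 - 2430\right) = 3594 \left(-1731\right) = -6221214$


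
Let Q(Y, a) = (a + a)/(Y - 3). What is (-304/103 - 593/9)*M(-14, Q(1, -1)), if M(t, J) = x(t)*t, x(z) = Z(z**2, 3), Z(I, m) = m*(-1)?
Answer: -893410/309 ≈ -2891.3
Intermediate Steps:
Z(I, m) = -m
Q(Y, a) = 2*a/(-3 + Y) (Q(Y, a) = (2*a)/(-3 + Y) = 2*a/(-3 + Y))
x(z) = -3 (x(z) = -1*3 = -3)
M(t, J) = -3*t
(-304/103 - 593/9)*M(-14, Q(1, -1)) = (-304/103 - 593/9)*(-3*(-14)) = (-304*1/103 - 593*1/9)*42 = (-304/103 - 593/9)*42 = -63815/927*42 = -893410/309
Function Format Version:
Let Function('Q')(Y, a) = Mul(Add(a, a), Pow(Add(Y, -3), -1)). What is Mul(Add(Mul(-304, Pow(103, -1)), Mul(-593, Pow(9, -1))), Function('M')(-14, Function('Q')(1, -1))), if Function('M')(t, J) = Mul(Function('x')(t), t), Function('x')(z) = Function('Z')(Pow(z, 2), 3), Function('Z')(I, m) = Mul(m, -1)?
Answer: Rational(-893410, 309) ≈ -2891.3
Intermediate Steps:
Function('Z')(I, m) = Mul(-1, m)
Function('Q')(Y, a) = Mul(2, a, Pow(Add(-3, Y), -1)) (Function('Q')(Y, a) = Mul(Mul(2, a), Pow(Add(-3, Y), -1)) = Mul(2, a, Pow(Add(-3, Y), -1)))
Function('x')(z) = -3 (Function('x')(z) = Mul(-1, 3) = -3)
Function('M')(t, J) = Mul(-3, t)
Mul(Add(Mul(-304, Pow(103, -1)), Mul(-593, Pow(9, -1))), Function('M')(-14, Function('Q')(1, -1))) = Mul(Add(Mul(-304, Pow(103, -1)), Mul(-593, Pow(9, -1))), Mul(-3, -14)) = Mul(Add(Mul(-304, Rational(1, 103)), Mul(-593, Rational(1, 9))), 42) = Mul(Add(Rational(-304, 103), Rational(-593, 9)), 42) = Mul(Rational(-63815, 927), 42) = Rational(-893410, 309)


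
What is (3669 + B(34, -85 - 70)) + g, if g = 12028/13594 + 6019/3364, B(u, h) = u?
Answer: 84730637163/22865108 ≈ 3705.7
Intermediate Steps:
g = 61142239/22865108 (g = 12028*(1/13594) + 6019*(1/3364) = 6014/6797 + 6019/3364 = 61142239/22865108 ≈ 2.6740)
(3669 + B(34, -85 - 70)) + g = (3669 + 34) + 61142239/22865108 = 3703 + 61142239/22865108 = 84730637163/22865108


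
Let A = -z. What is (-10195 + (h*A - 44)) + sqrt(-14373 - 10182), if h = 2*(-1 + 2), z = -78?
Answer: -10083 + I*sqrt(24555) ≈ -10083.0 + 156.7*I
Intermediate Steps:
A = 78 (A = -1*(-78) = 78)
h = 2 (h = 2*1 = 2)
(-10195 + (h*A - 44)) + sqrt(-14373 - 10182) = (-10195 + (2*78 - 44)) + sqrt(-14373 - 10182) = (-10195 + (156 - 44)) + sqrt(-24555) = (-10195 + 112) + I*sqrt(24555) = -10083 + I*sqrt(24555)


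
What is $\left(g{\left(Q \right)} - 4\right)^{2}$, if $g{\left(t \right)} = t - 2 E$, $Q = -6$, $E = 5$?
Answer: $400$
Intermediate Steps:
$g{\left(t \right)} = -10 + t$ ($g{\left(t \right)} = t - 10 = -10 + t$)
$\left(g{\left(Q \right)} - 4\right)^{2} = \left(\left(-10 - 6\right) - 4\right)^{2} = \left(-16 - 4\right)^{2} = \left(-20\right)^{2} = 400$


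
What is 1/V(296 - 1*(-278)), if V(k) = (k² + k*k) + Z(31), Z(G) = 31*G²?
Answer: 1/688743 ≈ 1.4519e-6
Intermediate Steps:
V(k) = 29791 + 2*k² (V(k) = (k² + k*k) + 31*31² = (k² + k²) + 31*961 = 2*k² + 29791 = 29791 + 2*k²)
1/V(296 - 1*(-278)) = 1/(29791 + 2*(296 - 1*(-278))²) = 1/(29791 + 2*(296 + 278)²) = 1/(29791 + 2*574²) = 1/(29791 + 2*329476) = 1/(29791 + 658952) = 1/688743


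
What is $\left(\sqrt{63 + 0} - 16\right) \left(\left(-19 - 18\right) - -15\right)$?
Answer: $352 - 66 \sqrt{7} \approx 177.38$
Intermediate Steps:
$\left(\sqrt{63 + 0} - 16\right) \left(\left(-19 - 18\right) - -15\right) = \left(\sqrt{63} - 16\right) \left(\left(-19 - 18\right) + 15\right) = \left(3 \sqrt{7} - 16\right) \left(-37 + 15\right) = \left(-16 + 3 \sqrt{7}\right) \left(-22\right) = 352 - 66 \sqrt{7}$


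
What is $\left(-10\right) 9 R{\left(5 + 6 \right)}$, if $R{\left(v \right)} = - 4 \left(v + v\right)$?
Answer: $7920$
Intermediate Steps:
$R{\left(v \right)} = - 8 v$ ($R{\left(v \right)} = - 4 \cdot 2 v = - 8 v$)
$\left(-10\right) 9 R{\left(5 + 6 \right)} = \left(-10\right) 9 \left(- 8 \left(5 + 6\right)\right) = - 90 \left(\left(-8\right) 11\right) = \left(-90\right) \left(-88\right) = 7920$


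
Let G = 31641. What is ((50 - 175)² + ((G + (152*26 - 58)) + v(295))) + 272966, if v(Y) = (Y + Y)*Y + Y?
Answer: 498471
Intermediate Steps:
v(Y) = Y + 2*Y² (v(Y) = (2*Y)*Y + Y = 2*Y² + Y = Y + 2*Y²)
((50 - 175)² + ((G + (152*26 - 58)) + v(295))) + 272966 = ((50 - 175)² + ((31641 + (152*26 - 58)) + 295*(1 + 2*295))) + 272966 = ((-125)² + ((31641 + (3952 - 58)) + 295*(1 + 590))) + 272966 = (15625 + ((31641 + 3894) + 295*591)) + 272966 = (15625 + (35535 + 174345)) + 272966 = (15625 + 209880) + 272966 = 225505 + 272966 = 498471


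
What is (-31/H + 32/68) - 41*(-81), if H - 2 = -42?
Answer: 2259127/680 ≈ 3322.2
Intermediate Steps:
H = -40 (H = 2 - 42 = -40)
(-31/H + 32/68) - 41*(-81) = (-31/(-40) + 32/68) - 41*(-81) = (-31*(-1/40) + 32*(1/68)) + 3321 = (31/40 + 8/17) + 3321 = 847/680 + 3321 = 2259127/680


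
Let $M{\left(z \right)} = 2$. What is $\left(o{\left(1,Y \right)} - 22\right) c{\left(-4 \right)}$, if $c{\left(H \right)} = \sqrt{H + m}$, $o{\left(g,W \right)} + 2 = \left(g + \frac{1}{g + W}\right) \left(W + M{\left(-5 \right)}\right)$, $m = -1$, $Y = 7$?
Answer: $- \frac{111 i \sqrt{5}}{8} \approx - 31.025 i$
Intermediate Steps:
$o{\left(g,W \right)} = -2 + \left(2 + W\right) \left(g + \frac{1}{W + g}\right)$ ($o{\left(g,W \right)} = -2 + \left(g + \frac{1}{g + W}\right) \left(W + 2\right) = -2 + \left(g + \frac{1}{W + g}\right) \left(2 + W\right) = -2 + \left(2 + W\right) \left(g + \frac{1}{W + g}\right)$)
$c{\left(H \right)} = \sqrt{-1 + H}$ ($c{\left(H \right)} = \sqrt{H - 1} = \sqrt{-1 + H}$)
$\left(o{\left(1,Y \right)} - 22\right) c{\left(-4 \right)} = \left(\frac{2 - 7 - 2 + 2 \cdot 1^{2} + 7 \cdot 1^{2} + 1 \cdot 7^{2} + 2 \cdot 7 \cdot 1}{7 + 1} - 22\right) \sqrt{-1 - 4} = \left(\frac{2 - 7 - 2 + 2 \cdot 1 + 7 \cdot 1 + 1 \cdot 49 + 14}{8} - 22\right) \sqrt{-5} = \left(\frac{2 - 7 - 2 + 2 + 7 + 49 + 14}{8} - 22\right) i \sqrt{5} = \left(\frac{1}{8} \cdot 65 - 22\right) i \sqrt{5} = \left(\frac{65}{8} - 22\right) i \sqrt{5} = - \frac{111 i \sqrt{5}}{8}$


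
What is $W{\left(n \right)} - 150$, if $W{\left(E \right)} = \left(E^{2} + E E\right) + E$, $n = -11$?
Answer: $81$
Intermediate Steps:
$W{\left(E \right)} = E + 2 E^{2}$ ($W{\left(E \right)} = \left(E^{2} + E^{2}\right) + E = 2 E^{2} + E = E + 2 E^{2}$)
$W{\left(n \right)} - 150 = - 11 \left(1 + 2 \left(-11\right)\right) - 150 = - 11 \left(1 - 22\right) - 150 = \left(-11\right) \left(-21\right) - 150 = 231 - 150 = 81$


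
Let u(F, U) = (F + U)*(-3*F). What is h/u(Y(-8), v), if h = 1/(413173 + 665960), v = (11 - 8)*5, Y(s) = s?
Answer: 1/181294344 ≈ 5.5159e-9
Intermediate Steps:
v = 15 (v = 3*5 = 15)
u(F, U) = -3*F*(F + U)
h = 1/1079133 ≈ 9.2667e-7
h/u(Y(-8), v) = 1/(1079133*((-3*(-8)*(-8 + 15)))) = 1/(1079133*((-3*(-8)*7))) = (1/1079133)/168 = (1/1079133)*(1/168) = 1/181294344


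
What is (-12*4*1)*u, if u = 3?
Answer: -144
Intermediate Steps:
(-12*4*1)*u = (-12*4*1)*3 = -48*1*3 = -48*3 = -144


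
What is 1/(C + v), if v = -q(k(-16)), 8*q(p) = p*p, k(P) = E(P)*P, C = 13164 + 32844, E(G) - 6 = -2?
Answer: 1/45496 ≈ 2.1980e-5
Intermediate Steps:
E(G) = 4 (E(G) = 6 - 2 = 4)
C = 46008
k(P) = 4*P
q(p) = p²/8 (q(p) = (p*p)/8 = p²/8)
v = -512 (v = -(4*(-16))²/8 = -(-64)²/8 = -4096/8 = -1*512 = -512)
1/(C + v) = 1/(46008 - 512) = 1/45496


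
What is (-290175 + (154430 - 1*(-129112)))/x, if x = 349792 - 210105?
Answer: -6633/139687 ≈ -0.047485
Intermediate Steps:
x = 139687
(-290175 + (154430 - 1*(-129112)))/x = (-290175 + (154430 - 1*(-129112)))/139687 = (-290175 + (154430 + 129112))*(1/139687) = (-290175 + 283542)*(1/139687) = -6633*1/139687 = -6633/139687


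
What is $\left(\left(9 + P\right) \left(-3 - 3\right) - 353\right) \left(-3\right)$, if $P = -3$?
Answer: $1167$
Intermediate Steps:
$\left(\left(9 + P\right) \left(-3 - 3\right) - 353\right) \left(-3\right) = \left(\left(9 - 3\right) \left(-3 - 3\right) - 353\right) \left(-3\right) = \left(6 \left(-6\right) - 353\right) \left(-3\right) = \left(-36 - 353\right) \left(-3\right) = \left(-389\right) \left(-3\right) = 1167$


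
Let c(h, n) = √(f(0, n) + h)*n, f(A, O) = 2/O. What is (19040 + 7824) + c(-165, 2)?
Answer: 26864 + 4*I*√41 ≈ 26864.0 + 25.612*I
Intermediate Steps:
c(h, n) = n*√(h + 2/n) (c(h, n) = √(2/n + h)*n = √(h + 2/n)*n = n*√(h + 2/n))
(19040 + 7824) + c(-165, 2) = (19040 + 7824) + 2*√(-165 + 2/2) = 26864 + 2*√(-165 + 2*(½)) = 26864 + 2*√(-165 + 1) = 26864 + 2*√(-164) = 26864 + 2*(2*I*√41) = 26864 + 4*I*√41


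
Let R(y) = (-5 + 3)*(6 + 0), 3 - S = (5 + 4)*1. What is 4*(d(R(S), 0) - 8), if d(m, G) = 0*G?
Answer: -32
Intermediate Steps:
S = -6 (S = 3 - (5 + 4) = 3 - 9 = -6)
R(y) = -12 (R(y) = -2*6 = -12)
d(m, G) = 0
4*(d(R(S), 0) - 8) = 4*(0 - 8) = 4*(-8) = -32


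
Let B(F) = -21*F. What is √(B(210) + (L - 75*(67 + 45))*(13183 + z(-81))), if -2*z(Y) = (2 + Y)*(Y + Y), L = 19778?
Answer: √77183942 ≈ 8785.4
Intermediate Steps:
z(Y) = -Y*(2 + Y) (z(Y) = -(2 + Y)*(Y + Y)/2 = -(2 + Y)*2*Y/2 = -Y*(2 + Y))
√(B(210) + (L - 75*(67 + 45))*(13183 + z(-81))) = √(-21*210 + (19778 - 75*(67 + 45))*(13183 - 1*(-81)*(2 - 81))) = √(-4410 + (19778 - 75*112)*(13183 - 1*(-81)*(-79))) = √(-4410 + (19778 - 8400)*(13183 - 6399)) = √(-4410 + 11378*6784) = √(-4410 + 77188352) = √77183942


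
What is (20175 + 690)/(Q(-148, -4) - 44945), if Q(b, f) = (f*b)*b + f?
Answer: -4173/26513 ≈ -0.15739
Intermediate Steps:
Q(b, f) = f + f*b² (Q(b, f) = (b*f)*b + f = f*b² + f = f + f*b²)
(20175 + 690)/(Q(-148, -4) - 44945) = (20175 + 690)/(-4*(1 + (-148)²) - 44945) = 20865/(-4*(1 + 21904) - 44945) = 20865/(-4*21905 - 44945) = 20865/(-87620 - 44945) = 20865/(-132565) = 20865*(-1/132565) = -4173/26513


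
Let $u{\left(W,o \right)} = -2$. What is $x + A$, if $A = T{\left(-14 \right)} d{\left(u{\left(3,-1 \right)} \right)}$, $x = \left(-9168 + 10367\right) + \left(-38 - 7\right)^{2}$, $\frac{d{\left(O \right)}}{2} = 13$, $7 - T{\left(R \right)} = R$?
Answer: $3770$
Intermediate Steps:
$T{\left(R \right)} = 7 - R$
$d{\left(O \right)} = 26$ ($d{\left(O \right)} = 2 \cdot 13 = 26$)
$x = 3224$ ($x = 1199 + \left(-38 - 7\right)^{2} = 1199 + \left(-45\right)^{2} = 1199 + 2025 = 3224$)
$A = 546$ ($A = \left(7 - -14\right) 26 = \left(7 + 14\right) 26 = 21 \cdot 26 = 546$)
$x + A = 3224 + 546 = 3770$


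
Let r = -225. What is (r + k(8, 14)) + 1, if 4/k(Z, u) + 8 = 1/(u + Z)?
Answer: -39288/175 ≈ -224.50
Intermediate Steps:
k(Z, u) = 4/(-8 + 1/(Z + u)) (k(Z, u) = 4/(-8 + 1/(u + Z)) = 4/(-8 + 1/(Z + u)))
(r + k(8, 14)) + 1 = (-225 + 4*(-1*8 - 1*14)/(-1 + 8*8 + 8*14)) + 1 = (-225 + 4*(-8 - 14)/(-1 + 64 + 112)) + 1 = (-225 + 4*(-22)/175) + 1 = (-225 + 4*(1/175)*(-22)) + 1 = (-225 - 88/175) + 1 = -39463/175 + 1 = -39288/175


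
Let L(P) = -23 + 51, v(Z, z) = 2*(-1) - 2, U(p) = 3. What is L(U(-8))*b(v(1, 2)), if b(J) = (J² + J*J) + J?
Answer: 784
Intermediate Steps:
v(Z, z) = -4 (v(Z, z) = -2 - 2 = -4)
b(J) = J + 2*J² (b(J) = (J² + J²) + J = 2*J² + J = J + 2*J²)
L(P) = 28
L(U(-8))*b(v(1, 2)) = 28*(-4*(1 + 2*(-4))) = 28*(-4*(1 - 8)) = 28*(-4*(-7)) = 28*28 = 784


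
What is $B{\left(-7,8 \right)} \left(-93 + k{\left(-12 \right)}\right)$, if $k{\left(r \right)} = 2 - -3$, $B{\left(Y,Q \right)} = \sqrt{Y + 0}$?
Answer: $- 88 i \sqrt{7} \approx - 232.83 i$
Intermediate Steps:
$B{\left(Y,Q \right)} = \sqrt{Y}$
$k{\left(r \right)} = 5$ ($k{\left(r \right)} = 2 + 3 = 5$)
$B{\left(-7,8 \right)} \left(-93 + k{\left(-12 \right)}\right) = \sqrt{-7} \left(-93 + 5\right) = i \sqrt{7} \left(-88\right) = - 88 i \sqrt{7}$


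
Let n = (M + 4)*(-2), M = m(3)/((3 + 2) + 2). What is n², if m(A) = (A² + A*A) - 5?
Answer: 6724/49 ≈ 137.22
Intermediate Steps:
m(A) = -5 + 2*A² (m(A) = (A² + A²) - 5 = 2*A² - 5 = -5 + 2*A²)
M = 13/7 (M = (-5 + 2*3²)/((3 + 2) + 2) = (-5 + 2*9)/(5 + 2) = (-5 + 18)/7 = 13*(⅐) = 13/7 ≈ 1.8571)
n = -82/7 (n = (13/7 + 4)*(-2) = (41/7)*(-2) = -82/7 ≈ -11.714)
n² = (-82/7)² = 6724/49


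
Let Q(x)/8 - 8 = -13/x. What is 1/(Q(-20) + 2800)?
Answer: 5/14346 ≈ 0.00034853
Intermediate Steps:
Q(x) = 64 - 104/x (Q(x) = 64 + 8*(-13/x) = 64 - 104/x)
1/(Q(-20) + 2800) = 1/((64 - 104/(-20)) + 2800) = 1/((64 - 104*(-1/20)) + 2800) = 1/((64 + 26/5) + 2800) = 1/(346/5 + 2800) = 1/(14346/5) = 5/14346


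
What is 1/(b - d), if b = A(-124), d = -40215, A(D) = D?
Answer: 1/40091 ≈ 2.4943e-5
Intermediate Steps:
b = -124
1/(b - d) = 1/(-124 - 1*(-40215)) = 1/(-124 + 40215) = 1/40091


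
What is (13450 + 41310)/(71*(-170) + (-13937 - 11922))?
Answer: -54760/37929 ≈ -1.4438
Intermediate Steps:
(13450 + 41310)/(71*(-170) + (-13937 - 11922)) = 54760/(-12070 - 25859) = 54760/(-37929) = 54760*(-1/37929) = -54760/37929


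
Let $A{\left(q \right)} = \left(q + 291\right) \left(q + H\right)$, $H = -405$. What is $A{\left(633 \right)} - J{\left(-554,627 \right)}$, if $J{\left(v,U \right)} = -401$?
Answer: $211073$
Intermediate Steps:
$A{\left(q \right)} = \left(-405 + q\right) \left(291 + q\right)$ ($A{\left(q \right)} = \left(q + 291\right) \left(q - 405\right) = \left(291 + q\right) \left(-405 + q\right) = \left(-405 + q\right) \left(291 + q\right)$)
$A{\left(633 \right)} - J{\left(-554,627 \right)} = \left(-117855 + 633^{2} - 72162\right) - -401 = \left(-117855 + 400689 - 72162\right) + 401 = 210672 + 401 = 211073$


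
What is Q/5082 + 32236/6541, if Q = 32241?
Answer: 11354901/1007314 ≈ 11.272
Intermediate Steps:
Q/5082 + 32236/6541 = 32241/5082 + 32236/6541 = 32241*(1/5082) + 32236*(1/6541) = 977/154 + 32236/6541 = 11354901/1007314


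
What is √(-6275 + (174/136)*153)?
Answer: I*√24317/2 ≈ 77.969*I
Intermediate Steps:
√(-6275 + (174/136)*153) = √(-6275 + (174*(1/136))*153) = √(-6275 + (87/68)*153) = √(-6275 + 783/4) = √(-24317/4) = I*√24317/2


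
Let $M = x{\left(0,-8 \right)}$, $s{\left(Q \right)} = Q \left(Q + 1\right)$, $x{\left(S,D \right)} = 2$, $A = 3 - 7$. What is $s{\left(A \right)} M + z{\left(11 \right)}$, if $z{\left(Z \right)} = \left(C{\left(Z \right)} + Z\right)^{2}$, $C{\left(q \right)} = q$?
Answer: $508$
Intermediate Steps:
$A = -4$ ($A = 3 - 7 = -4$)
$s{\left(Q \right)} = Q \left(1 + Q\right)$
$M = 2$
$z{\left(Z \right)} = 4 Z^{2}$ ($z{\left(Z \right)} = \left(Z + Z\right)^{2} = \left(2 Z\right)^{2} = 4 Z^{2}$)
$s{\left(A \right)} M + z{\left(11 \right)} = - 4 \left(1 - 4\right) 2 + 4 \cdot 11^{2} = \left(-4\right) \left(-3\right) 2 + 4 \cdot 121 = 12 \cdot 2 + 484 = 24 + 484 = 508$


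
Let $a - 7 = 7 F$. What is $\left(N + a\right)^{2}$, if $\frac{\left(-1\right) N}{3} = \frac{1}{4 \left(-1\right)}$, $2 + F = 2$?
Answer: $\frac{961}{16} \approx 60.063$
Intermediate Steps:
$F = 0$ ($F = -2 + 2 = 0$)
$a = 7$ ($a = 7 + 7 \cdot 0 = 7 + 0 = 7$)
$N = \frac{3}{4}$ ($N = - \frac{3}{4 \left(-1\right)} = - \frac{3}{-4} = \left(-3\right) \left(- \frac{1}{4}\right) = \frac{3}{4} \approx 0.75$)
$\left(N + a\right)^{2} = \left(\frac{3}{4} + 7\right)^{2} = \left(\frac{31}{4}\right)^{2} = \frac{961}{16}$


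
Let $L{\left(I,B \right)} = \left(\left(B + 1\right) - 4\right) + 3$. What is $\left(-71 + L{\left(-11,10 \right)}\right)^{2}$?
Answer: $3721$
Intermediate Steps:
$L{\left(I,B \right)} = B$ ($L{\left(I,B \right)} = \left(\left(1 + B\right) - 4\right) + 3 = \left(-3 + B\right) + 3 = B$)
$\left(-71 + L{\left(-11,10 \right)}\right)^{2} = \left(-71 + 10\right)^{2} = \left(-61\right)^{2} = 3721$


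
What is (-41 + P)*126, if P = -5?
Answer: -5796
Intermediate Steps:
(-41 + P)*126 = (-41 - 5)*126 = -46*126 = -5796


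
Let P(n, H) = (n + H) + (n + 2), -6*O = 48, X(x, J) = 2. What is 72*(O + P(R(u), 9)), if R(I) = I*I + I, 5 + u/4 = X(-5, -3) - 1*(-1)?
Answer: 8280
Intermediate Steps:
O = -8 (O = -⅙*48 = -8)
u = -8 (u = -20 + 4*(2 - 1*(-1)) = -20 + 4*(2 + 1) = -20 + 4*3 = -20 + 12 = -8)
R(I) = I + I² (R(I) = I² + I = I + I²)
P(n, H) = 2 + H + 2*n (P(n, H) = (H + n) + (2 + n) = 2 + H + 2*n)
72*(O + P(R(u), 9)) = 72*(-8 + (2 + 9 + 2*(-8*(1 - 8)))) = 72*(-8 + (2 + 9 + 2*(-8*(-7)))) = 72*(-8 + (2 + 9 + 2*56)) = 72*(-8 + (2 + 9 + 112)) = 72*(-8 + 123) = 72*115 = 8280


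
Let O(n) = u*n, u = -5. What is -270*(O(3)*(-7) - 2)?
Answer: -27810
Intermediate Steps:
O(n) = -5*n
-270*(O(3)*(-7) - 2) = -270*(-5*3*(-7) - 2) = -270*(-15*(-7) - 2) = -270*(105 - 2) = -270*103 = -27810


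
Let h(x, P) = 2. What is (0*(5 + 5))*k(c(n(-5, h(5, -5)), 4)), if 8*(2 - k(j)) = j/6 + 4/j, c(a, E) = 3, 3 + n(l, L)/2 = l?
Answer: 0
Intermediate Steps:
n(l, L) = -6 + 2*l
k(j) = 2 - 1/(2*j) - j/48 (k(j) = 2 - (j/6 + 4/j)/8 = 2 - (4/j + j/6)/8 = 2 + (-1/(2*j) - j/48) = 2 - 1/(2*j) - j/48)
(0*(5 + 5))*k(c(n(-5, h(5, -5)), 4)) = (0*(5 + 5))*(2 - ½/3 - 1/48*3) = (0*10)*(2 - ½*⅓ - 1/16) = 0*(2 - ⅙ - 1/16) = 0*(85/48) = 0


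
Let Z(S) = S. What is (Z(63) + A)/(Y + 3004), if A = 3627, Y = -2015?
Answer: 3690/989 ≈ 3.7310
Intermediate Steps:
(Z(63) + A)/(Y + 3004) = (63 + 3627)/(-2015 + 3004) = 3690/989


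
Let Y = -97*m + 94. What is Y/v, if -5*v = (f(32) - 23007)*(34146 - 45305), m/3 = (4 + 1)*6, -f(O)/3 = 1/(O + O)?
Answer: 2763520/16431080709 ≈ 0.00016819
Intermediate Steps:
f(O) = -3/(2*O) (f(O) = -3/(O + O) = -3*1/(2*O) = -3/(2*O))
m = 90 (m = 3*((4 + 1)*6) = 3*(5*6) = 3*30 = 90)
v = -16431080709/320 (v = -(-3/2/32 - 23007)*(34146 - 45305)/5 = -(-3/2*1/32 - 23007)*(-11159)/5 = -(-3/64 - 23007)*(-11159)/5 = -(-1472451)*(-11159)/320 = -⅕*16431080709/64 = -16431080709/320 ≈ -5.1347e+7)
Y = -8636 (Y = -97*90 + 94 = -8730 + 94 = -8636)
Y/v = -8636/(-16431080709/320) = -8636*(-320/16431080709) = 2763520/16431080709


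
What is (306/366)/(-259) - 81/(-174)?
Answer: 423615/916342 ≈ 0.46229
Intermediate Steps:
(306/366)/(-259) - 81/(-174) = (306*(1/366))*(-1/259) - 81*(-1/174) = (51/61)*(-1/259) + 27/58 = -51/15799 + 27/58 = 423615/916342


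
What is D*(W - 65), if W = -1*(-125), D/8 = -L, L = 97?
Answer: -46560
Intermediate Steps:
D = -776 (D = 8*(-1*97) = 8*(-97) = -776)
W = 125
D*(W - 65) = -776*(125 - 65) = -776*60 = -46560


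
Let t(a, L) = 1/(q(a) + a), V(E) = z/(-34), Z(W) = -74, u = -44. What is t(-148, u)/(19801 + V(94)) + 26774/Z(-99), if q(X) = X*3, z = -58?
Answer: -72106880049/199294432 ≈ -361.81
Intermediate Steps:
q(X) = 3*X
V(E) = 29/17 (V(E) = -58/(-34) = -58*(-1/34) = 29/17)
t(a, L) = 1/(4*a) (t(a, L) = 1/(3*a + a) = 1/(4*a))
t(-148, u)/(19801 + V(94)) + 26774/Z(-99) = ((1/4)/(-148))/(19801 + 29/17) + 26774/(-74) = ((1/4)*(-1/148))/(336646/17) + 26774*(-1/74) = -1/592*17/336646 - 13387/37 = -17/199294432 - 13387/37 = -72106880049/199294432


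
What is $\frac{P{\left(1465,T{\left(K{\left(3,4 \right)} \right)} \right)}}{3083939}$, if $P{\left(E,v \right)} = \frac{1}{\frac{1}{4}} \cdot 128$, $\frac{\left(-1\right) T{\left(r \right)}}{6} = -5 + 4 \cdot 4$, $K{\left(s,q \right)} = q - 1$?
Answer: $\frac{512}{3083939} \approx 0.00016602$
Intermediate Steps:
$K{\left(s,q \right)} = -1 + q$ ($K{\left(s,q \right)} = q - 1 = -1 + q$)
$T{\left(r \right)} = -66$ ($T{\left(r \right)} = - 6 \left(-5 + 4 \cdot 4\right) = - 6 \left(-5 + 16\right) = \left(-6\right) 11 = -66$)
$P{\left(E,v \right)} = 512$ ($P{\left(E,v \right)} = \frac{1}{\frac{1}{4}} \cdot 128 = 4 \cdot 128 = 512$)
$\frac{P{\left(1465,T{\left(K{\left(3,4 \right)} \right)} \right)}}{3083939} = \frac{512}{3083939}$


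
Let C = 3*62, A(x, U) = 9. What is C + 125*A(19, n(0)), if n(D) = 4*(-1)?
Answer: 1311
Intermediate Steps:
n(D) = -4
C = 186
C + 125*A(19, n(0)) = 186 + 125*9 = 186 + 1125 = 1311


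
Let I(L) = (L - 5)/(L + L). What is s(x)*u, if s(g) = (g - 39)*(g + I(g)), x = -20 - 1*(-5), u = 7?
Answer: 5418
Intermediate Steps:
I(L) = (-5 + L)/(2*L) (I(L) = (-5 + L)/((2*L)) = (-5 + L)*(1/(2*L)) = (-5 + L)/(2*L))
x = -15 (x = -20 + 5 = -15)
s(g) = (-39 + g)*(g + (-5 + g)/(2*g)) (s(g) = (g - 39)*(g + (-5 + g)/(2*g)) = (-39 + g)*(g + (-5 + g)/(2*g)))
s(x)*u = (-22 + (-15)**2 - 77/2*(-15) + (195/2)/(-15))*7 = (-22 + 225 + 1155/2 + (195/2)*(-1/15))*7 = (-22 + 225 + 1155/2 - 13/2)*7 = 774*7 = 5418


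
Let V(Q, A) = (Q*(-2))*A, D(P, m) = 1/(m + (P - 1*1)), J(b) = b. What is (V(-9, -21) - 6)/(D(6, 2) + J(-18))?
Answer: 2688/125 ≈ 21.504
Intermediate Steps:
D(P, m) = 1/(-1 + P + m) (D(P, m) = 1/(m + (P - 1)) = 1/(m + (-1 + P)) = 1/(-1 + P + m))
V(Q, A) = -2*A*Q (V(Q, A) = (-2*Q)*A = -2*A*Q)
(V(-9, -21) - 6)/(D(6, 2) + J(-18)) = (-2*(-21)*(-9) - 6)/(1/(-1 + 6 + 2) - 18) = (-378 - 6)/(1/7 - 18) = -384/(⅐ - 18) = -384/(-125/7) = -384*(-7/125) = 2688/125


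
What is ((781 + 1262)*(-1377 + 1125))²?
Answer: 265056106896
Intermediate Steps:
((781 + 1262)*(-1377 + 1125))² = (2043*(-252))² = (-514836)² = 265056106896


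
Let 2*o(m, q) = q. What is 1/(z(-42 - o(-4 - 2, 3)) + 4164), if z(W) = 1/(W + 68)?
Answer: 49/204038 ≈ 0.00024015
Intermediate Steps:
o(m, q) = q/2
z(W) = 1/(68 + W)
1/(z(-42 - o(-4 - 2, 3)) + 4164) = 1/(1/(68 + (-42 - 3/2)) + 4164) = 1/(1/(68 - 87/2) + 4164) = 1/(1/(49/2) + 4164) = 1/(2/49 + 4164) = 1/(204038/49) = 49/204038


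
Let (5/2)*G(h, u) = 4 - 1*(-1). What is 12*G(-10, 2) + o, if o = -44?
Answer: -20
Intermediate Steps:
G(h, u) = 2 (G(h, u) = 2*(4 - 1*(-1))/5 = 2*(4 + 1)/5 = (2/5)*5 = 2)
12*G(-10, 2) + o = 12*2 - 44 = 24 - 44 = -20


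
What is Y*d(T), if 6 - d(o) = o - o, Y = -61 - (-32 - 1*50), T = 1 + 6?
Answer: 126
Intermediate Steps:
T = 7
Y = 21 (Y = -61 - (-32 - 50) = -61 - 1*(-82) = -61 + 82 = 21)
d(o) = 6 (d(o) = 6 - (o - o) = 6 - 1*0 = 6 + 0 = 6)
Y*d(T) = 21*6 = 126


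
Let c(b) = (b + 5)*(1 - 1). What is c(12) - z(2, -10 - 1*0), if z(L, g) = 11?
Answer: -11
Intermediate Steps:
c(b) = 0 (c(b) = (5 + b)*0 = 0)
c(12) - z(2, -10 - 1*0) = 0 - 1*11 = 0 - 11 = -11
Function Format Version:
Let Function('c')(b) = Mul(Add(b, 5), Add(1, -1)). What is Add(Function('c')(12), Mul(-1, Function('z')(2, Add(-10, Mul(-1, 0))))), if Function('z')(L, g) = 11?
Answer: -11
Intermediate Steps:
Function('c')(b) = 0 (Function('c')(b) = Mul(Add(5, b), 0) = 0)
Add(Function('c')(12), Mul(-1, Function('z')(2, Add(-10, Mul(-1, 0))))) = Add(0, Mul(-1, 11)) = Add(0, -11) = -11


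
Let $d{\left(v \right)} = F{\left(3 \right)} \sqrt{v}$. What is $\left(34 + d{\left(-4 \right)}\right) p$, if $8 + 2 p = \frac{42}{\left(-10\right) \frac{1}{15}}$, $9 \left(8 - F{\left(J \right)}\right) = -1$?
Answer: $-1207 - \frac{5183 i}{9} \approx -1207.0 - 575.89 i$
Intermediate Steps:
$F{\left(J \right)} = \frac{73}{9}$ ($F{\left(J \right)} = 8 - - \frac{1}{9} = 8 + \frac{1}{9} = \frac{73}{9}$)
$p = - \frac{71}{2}$ ($p = -4 + \frac{42 \frac{1}{\left(-10\right) \frac{1}{15}}}{2} = -4 + \frac{42 \frac{1}{- \frac{2}{3}}}{2} = -4 + \frac{42 \left(- \frac{3}{2}\right)}{2} = -4 + \frac{1}{2} \left(-63\right) = -4 - \frac{63}{2} = - \frac{71}{2} \approx -35.5$)
$d{\left(v \right)} = \frac{73 \sqrt{v}}{9}$
$\left(34 + d{\left(-4 \right)}\right) p = \left(34 + \frac{73 \sqrt{-4}}{9}\right) \left(- \frac{71}{2}\right) = \left(34 + \frac{73 \cdot 2 i}{9}\right) \left(- \frac{71}{2}\right) = \left(34 + \frac{146 i}{9}\right) \left(- \frac{71}{2}\right) = -1207 - \frac{5183 i}{9}$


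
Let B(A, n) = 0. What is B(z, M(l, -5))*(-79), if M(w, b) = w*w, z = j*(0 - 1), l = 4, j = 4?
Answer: 0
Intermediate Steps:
z = -4 (z = 4*(0 - 1) = 4*(-1) = -4)
M(w, b) = w²
B(z, M(l, -5))*(-79) = 0*(-79) = 0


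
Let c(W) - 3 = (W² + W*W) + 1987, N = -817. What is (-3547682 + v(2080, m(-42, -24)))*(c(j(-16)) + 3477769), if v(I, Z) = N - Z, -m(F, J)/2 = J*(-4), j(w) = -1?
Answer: -12347260314627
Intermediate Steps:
c(W) = 1990 + 2*W² (c(W) = 3 + ((W² + W*W) + 1987) = 3 + ((W² + W²) + 1987) = 3 + (2*W² + 1987) = 3 + (1987 + 2*W²) = 1990 + 2*W²)
m(F, J) = 8*J (m(F, J) = -2*J*(-4) = -(-8)*J = 8*J)
v(I, Z) = -817 - Z
(-3547682 + v(2080, m(-42, -24)))*(c(j(-16)) + 3477769) = (-3547682 + (-817 - 8*(-24)))*((1990 + 2*(-1)²) + 3477769) = (-3547682 + (-817 - 1*(-192)))*((1990 + 2*1) + 3477769) = (-3547682 + (-817 + 192))*((1990 + 2) + 3477769) = (-3547682 - 625)*(1992 + 3477769) = -3548307*3479761 = -12347260314627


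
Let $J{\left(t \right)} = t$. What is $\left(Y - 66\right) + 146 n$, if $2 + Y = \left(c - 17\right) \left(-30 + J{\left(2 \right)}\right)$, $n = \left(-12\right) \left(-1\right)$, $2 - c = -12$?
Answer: $1768$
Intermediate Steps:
$c = 14$ ($c = 2 - -12 = 2 + 12 = 14$)
$n = 12$
$Y = 82$ ($Y = -2 + \left(14 - 17\right) \left(-30 + 2\right) = -2 - -84 = -2 + 84 = 82$)
$\left(Y - 66\right) + 146 n = \left(82 - 66\right) + 146 \cdot 12 = \left(82 - 66\right) + 1752 = 16 + 1752 = 1768$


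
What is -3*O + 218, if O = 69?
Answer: 11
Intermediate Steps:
-3*O + 218 = -3*69 + 218 = -207 + 218 = 11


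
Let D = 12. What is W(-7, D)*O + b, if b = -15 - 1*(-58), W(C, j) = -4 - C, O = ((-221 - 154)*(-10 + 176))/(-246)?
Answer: 32888/41 ≈ 802.15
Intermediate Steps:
O = 10375/41 (O = -375*166*(-1/246) = -62250*(-1/246) = 10375/41 ≈ 253.05)
b = 43 (b = -15 + 58 = 43)
W(-7, D)*O + b = (-4 - 1*(-7))*(10375/41) + 43 = (-4 + 7)*(10375/41) + 43 = 3*(10375/41) + 43 = 31125/41 + 43 = 32888/41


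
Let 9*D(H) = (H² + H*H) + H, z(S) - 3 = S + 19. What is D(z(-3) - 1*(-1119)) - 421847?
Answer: -133933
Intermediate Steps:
z(S) = 22 + S (z(S) = 3 + (S + 19) = 3 + (19 + S) = 22 + S)
D(H) = H/9 + 2*H²/9 (D(H) = ((H² + H*H) + H)/9 = ((H² + H²) + H)/9 = (2*H² + H)/9 = (H + 2*H²)/9 = H/9 + 2*H²/9)
D(z(-3) - 1*(-1119)) - 421847 = ((22 - 3) - 1*(-1119))*(1 + 2*((22 - 3) - 1*(-1119)))/9 - 421847 = (19 + 1119)*(1 + 2*(19 + 1119))/9 - 421847 = (⅑)*1138*(1 + 2*1138) - 421847 = (⅑)*1138*(1 + 2276) - 421847 = (⅑)*1138*2277 - 421847 = 287914 - 421847 = -133933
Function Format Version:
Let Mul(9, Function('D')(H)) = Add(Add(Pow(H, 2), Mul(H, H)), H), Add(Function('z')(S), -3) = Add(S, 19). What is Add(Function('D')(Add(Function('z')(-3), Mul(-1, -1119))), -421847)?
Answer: -133933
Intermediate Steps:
Function('z')(S) = Add(22, S) (Function('z')(S) = Add(3, Add(S, 19)) = Add(3, Add(19, S)) = Add(22, S))
Function('D')(H) = Add(Mul(Rational(1, 9), H), Mul(Rational(2, 9), Pow(H, 2))) (Function('D')(H) = Mul(Rational(1, 9), Add(Add(Pow(H, 2), Mul(H, H)), H)) = Mul(Rational(1, 9), Add(Add(Pow(H, 2), Pow(H, 2)), H)) = Mul(Rational(1, 9), Add(Mul(2, Pow(H, 2)), H)) = Mul(Rational(1, 9), Add(H, Mul(2, Pow(H, 2)))) = Add(Mul(Rational(1, 9), H), Mul(Rational(2, 9), Pow(H, 2))))
Add(Function('D')(Add(Function('z')(-3), Mul(-1, -1119))), -421847) = Add(Mul(Rational(1, 9), Add(Add(22, -3), Mul(-1, -1119)), Add(1, Mul(2, Add(Add(22, -3), Mul(-1, -1119))))), -421847) = Add(Mul(Rational(1, 9), Add(19, 1119), Add(1, Mul(2, Add(19, 1119)))), -421847) = Add(Mul(Rational(1, 9), 1138, Add(1, Mul(2, 1138))), -421847) = Add(Mul(Rational(1, 9), 1138, Add(1, 2276)), -421847) = Add(Mul(Rational(1, 9), 1138, 2277), -421847) = Add(287914, -421847) = -133933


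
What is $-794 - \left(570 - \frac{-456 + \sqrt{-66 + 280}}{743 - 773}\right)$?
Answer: $- \frac{6744}{5} - \frac{\sqrt{214}}{30} \approx -1349.3$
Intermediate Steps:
$-794 - \left(570 - \frac{-456 + \sqrt{-66 + 280}}{743 - 773}\right) = -794 - \left(570 - \frac{-456 + \sqrt{214}}{-30}\right) = -794 - \left(570 - \left(-456 + \sqrt{214}\right) \left(- \frac{1}{30}\right)\right) = -794 - \left(\frac{2774}{5} + \frac{\sqrt{214}}{30}\right) = - \frac{6744}{5} - \frac{\sqrt{214}}{30}$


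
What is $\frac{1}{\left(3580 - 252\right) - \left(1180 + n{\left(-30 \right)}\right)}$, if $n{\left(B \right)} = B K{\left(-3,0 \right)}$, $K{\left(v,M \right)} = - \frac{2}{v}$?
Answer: $\frac{1}{2168} \approx 0.00046125$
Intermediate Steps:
$n{\left(B \right)} = \frac{2 B}{3}$ ($n{\left(B \right)} = B \left(- \frac{2}{-3}\right) = B \left(\left(-2\right) \left(- \frac{1}{3}\right)\right) = B \frac{2}{3} = \frac{2 B}{3}$)
$\frac{1}{\left(3580 - 252\right) - \left(1180 + n{\left(-30 \right)}\right)} = \frac{1}{\left(3580 - 252\right) - \left(1180 + \frac{2}{3} \left(-30\right)\right)} = \frac{1}{\left(3580 - 252\right) - 1160} = \frac{1}{3328 + \left(-1180 + 20\right)} = \frac{1}{3328 - 1160} = \frac{1}{2168}$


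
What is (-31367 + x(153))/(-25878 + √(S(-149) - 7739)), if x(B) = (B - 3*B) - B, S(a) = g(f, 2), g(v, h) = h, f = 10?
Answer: 274531076/223226207 + 31826*I*√7737/669678621 ≈ 1.2298 + 0.0041802*I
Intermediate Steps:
S(a) = 2
x(B) = -3*B (x(B) = -2*B - B = -3*B)
(-31367 + x(153))/(-25878 + √(S(-149) - 7739)) = (-31367 - 3*153)/(-25878 + √(2 - 7739)) = (-31367 - 459)/(-25878 + √(-7737)) = -31826/(-25878 + I*√7737)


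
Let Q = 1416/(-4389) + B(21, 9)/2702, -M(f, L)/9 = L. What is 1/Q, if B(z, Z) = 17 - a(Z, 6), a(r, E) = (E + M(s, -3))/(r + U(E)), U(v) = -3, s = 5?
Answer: -1129436/359577 ≈ -3.1410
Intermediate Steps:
M(f, L) = -9*L
a(r, E) = (27 + E)/(-3 + r) (a(r, E) = (E - 9*(-3))/(r - 3) = (E + 27)/(-3 + r) = (27 + E)/(-3 + r))
B(z, Z) = 17 - 33/(-3 + Z) (B(z, Z) = 17 - (27 + 6)/(-3 + Z) = 17 - 33/(-3 + Z))
Q = -359577/1129436 (Q = 1416/(-4389) + ((-84 + 17*9)/(-3 + 9))/2702 = 1416*(-1/4389) + ((-84 + 153)/6)*(1/2702) = -472/1463 + ((⅙)*69)*(1/2702) = -472/1463 + (23/2)*(1/2702) = -472/1463 + 23/5404 = -359577/1129436 ≈ -0.31837)
1/Q = 1/(-359577/1129436) = -1129436/359577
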